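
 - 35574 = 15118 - 50692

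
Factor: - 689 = - 13^1*53^1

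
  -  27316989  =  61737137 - 89054126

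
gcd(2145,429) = 429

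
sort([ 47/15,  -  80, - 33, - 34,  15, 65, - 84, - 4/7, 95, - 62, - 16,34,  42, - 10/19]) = [ -84, - 80,-62, - 34, - 33, - 16, - 4/7, - 10/19, 47/15,15, 34,  42, 65,95]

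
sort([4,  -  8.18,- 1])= [  -  8.18, - 1,4 ]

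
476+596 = 1072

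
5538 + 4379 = 9917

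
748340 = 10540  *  71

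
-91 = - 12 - 79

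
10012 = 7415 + 2597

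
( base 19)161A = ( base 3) 110102100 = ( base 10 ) 9054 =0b10001101011110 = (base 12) 52A6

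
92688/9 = 10298  +  2/3 = 10298.67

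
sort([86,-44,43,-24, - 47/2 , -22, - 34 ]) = [ - 44, - 34, - 24,-47/2, - 22,43,86]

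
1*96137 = 96137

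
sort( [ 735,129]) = [ 129, 735]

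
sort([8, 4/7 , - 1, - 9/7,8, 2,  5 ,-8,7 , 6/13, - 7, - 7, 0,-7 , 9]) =[-8, -7, - 7, - 7 , - 9/7,-1, 0, 6/13, 4/7,  2 , 5, 7,8, 8, 9 ] 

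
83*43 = 3569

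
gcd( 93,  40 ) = 1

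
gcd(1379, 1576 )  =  197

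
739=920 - 181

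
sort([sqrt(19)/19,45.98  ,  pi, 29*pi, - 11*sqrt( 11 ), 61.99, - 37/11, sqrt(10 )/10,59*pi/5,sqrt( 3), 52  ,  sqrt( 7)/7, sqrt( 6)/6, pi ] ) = [ - 11*  sqrt(  11 ),  -  37/11,sqrt( 19)/19, sqrt( 10 )/10, sqrt( 7 )/7,sqrt( 6) /6,sqrt(3), pi, pi, 59*pi/5, 45.98,52, 61.99, 29*pi ] 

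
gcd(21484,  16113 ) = 5371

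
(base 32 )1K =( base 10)52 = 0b110100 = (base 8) 64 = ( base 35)1h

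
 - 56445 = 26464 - 82909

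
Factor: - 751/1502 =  - 2^( - 1 ) = - 1/2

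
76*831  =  63156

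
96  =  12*8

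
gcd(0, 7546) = 7546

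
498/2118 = 83/353 = 0.24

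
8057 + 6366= 14423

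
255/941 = 255/941=0.27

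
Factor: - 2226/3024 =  - 53/72 = - 2^( - 3)*3^( - 2)*53^1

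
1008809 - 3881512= -2872703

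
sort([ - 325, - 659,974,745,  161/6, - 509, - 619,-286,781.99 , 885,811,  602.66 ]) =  [ - 659,- 619,-509, - 325, - 286,161/6,602.66,745,781.99,  811,885, 974] 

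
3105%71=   52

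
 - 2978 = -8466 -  - 5488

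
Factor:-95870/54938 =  - 47935/27469=- 5^1*13^( - 1)*2113^ ( - 1 )*9587^1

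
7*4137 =28959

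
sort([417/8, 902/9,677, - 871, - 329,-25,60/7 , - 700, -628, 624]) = [ - 871, - 700, - 628,-329, -25, 60/7,417/8,902/9,624,677]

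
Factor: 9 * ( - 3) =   -  3^3  =  - 27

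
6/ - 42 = - 1 + 6/7 = - 0.14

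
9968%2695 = 1883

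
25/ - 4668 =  - 1+4643/4668 = -0.01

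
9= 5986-5977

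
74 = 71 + 3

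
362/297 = 1 + 65/297= 1.22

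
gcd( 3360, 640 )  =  160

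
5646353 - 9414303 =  -3767950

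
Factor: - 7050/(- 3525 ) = 2 =2^1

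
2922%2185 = 737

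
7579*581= 4403399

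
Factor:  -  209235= - 3^1*5^1*13^1*29^1*37^1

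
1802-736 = 1066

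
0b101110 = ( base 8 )56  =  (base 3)1201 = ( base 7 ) 64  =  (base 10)46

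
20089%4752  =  1081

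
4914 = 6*819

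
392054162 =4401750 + 387652412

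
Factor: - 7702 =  - 2^1 * 3851^1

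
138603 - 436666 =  - 298063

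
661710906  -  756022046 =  - 94311140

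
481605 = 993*485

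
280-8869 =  - 8589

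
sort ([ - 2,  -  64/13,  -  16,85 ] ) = [  -  16, - 64/13 , - 2,85]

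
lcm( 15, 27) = 135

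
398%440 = 398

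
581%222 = 137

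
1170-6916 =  - 5746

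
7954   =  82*97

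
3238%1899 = 1339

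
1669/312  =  5 + 109/312 = 5.35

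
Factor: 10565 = 5^1*2113^1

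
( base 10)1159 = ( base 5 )14114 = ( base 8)2207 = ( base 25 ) 1l9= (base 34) 103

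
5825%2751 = 323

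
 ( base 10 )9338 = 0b10010001111010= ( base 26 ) DL4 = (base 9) 13725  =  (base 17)1f55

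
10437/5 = 10437/5   =  2087.40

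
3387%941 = 564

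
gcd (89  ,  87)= 1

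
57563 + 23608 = 81171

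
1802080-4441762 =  - 2639682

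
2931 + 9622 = 12553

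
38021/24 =38021/24 = 1584.21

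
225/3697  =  225/3697 = 0.06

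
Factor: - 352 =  - 2^5*11^1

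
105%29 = 18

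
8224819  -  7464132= 760687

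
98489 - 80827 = 17662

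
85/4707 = 85/4707 = 0.02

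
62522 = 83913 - 21391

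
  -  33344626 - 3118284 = - 36462910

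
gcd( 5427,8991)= 81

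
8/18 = 4/9 = 0.44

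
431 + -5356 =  - 4925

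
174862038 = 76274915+98587123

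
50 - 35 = 15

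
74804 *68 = 5086672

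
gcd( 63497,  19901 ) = 7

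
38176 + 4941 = 43117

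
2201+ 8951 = 11152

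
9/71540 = 9/71540 = 0.00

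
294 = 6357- 6063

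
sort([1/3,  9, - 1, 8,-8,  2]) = [ - 8, - 1  ,  1/3,2, 8, 9]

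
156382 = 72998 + 83384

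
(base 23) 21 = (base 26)1l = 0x2f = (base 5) 142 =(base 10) 47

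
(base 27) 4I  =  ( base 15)86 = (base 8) 176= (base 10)126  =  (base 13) 99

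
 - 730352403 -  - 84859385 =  - 645493018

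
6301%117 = 100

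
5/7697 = 5/7697 = 0.00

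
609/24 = 203/8 = 25.38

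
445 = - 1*( - 445 )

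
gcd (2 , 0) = 2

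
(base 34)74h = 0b10000000110101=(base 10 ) 8245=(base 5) 230440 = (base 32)81L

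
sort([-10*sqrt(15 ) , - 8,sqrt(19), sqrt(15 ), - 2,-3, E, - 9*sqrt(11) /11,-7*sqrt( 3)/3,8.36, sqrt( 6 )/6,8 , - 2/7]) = [ - 10*sqrt(15), - 8 , - 7*sqrt (3) /3, - 3, - 9*sqrt( 11)/11, - 2, - 2/7, sqrt ( 6) /6 , E,sqrt( 15),sqrt( 19),8,8.36 ] 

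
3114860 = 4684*665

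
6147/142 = 43 + 41/142 = 43.29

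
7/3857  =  1/551 = 0.00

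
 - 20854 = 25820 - 46674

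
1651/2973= 1651/2973 = 0.56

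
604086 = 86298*7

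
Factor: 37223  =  37223^1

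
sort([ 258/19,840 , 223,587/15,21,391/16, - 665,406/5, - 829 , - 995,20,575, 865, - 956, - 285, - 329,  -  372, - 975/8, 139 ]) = [ - 995, - 956, - 829, - 665, - 372, - 329, - 285 , - 975/8,258/19,  20, 21,391/16,587/15,406/5,139,223,575,  840,865 ]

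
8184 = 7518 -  - 666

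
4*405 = 1620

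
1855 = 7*265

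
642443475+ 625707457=1268150932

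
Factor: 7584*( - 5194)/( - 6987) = 2^6*7^2 * 17^(-1)*53^1*79^1*137^( - 1)= 13130432/2329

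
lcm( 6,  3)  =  6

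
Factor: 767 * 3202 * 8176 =2^5 * 7^1* 13^1*59^1*73^1*1601^1 = 20079716384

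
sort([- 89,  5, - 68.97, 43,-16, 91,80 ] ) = [ - 89, - 68.97, - 16,5, 43, 80 , 91]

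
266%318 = 266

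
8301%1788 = 1149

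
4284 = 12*357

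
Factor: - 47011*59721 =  - 2807543931  =  - 3^1*17^1*53^1*887^1*1171^1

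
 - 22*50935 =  - 1120570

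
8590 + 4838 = 13428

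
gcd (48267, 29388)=93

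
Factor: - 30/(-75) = 2/5 = 2^1 *5^( - 1) 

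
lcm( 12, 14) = 84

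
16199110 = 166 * 97585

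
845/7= 120+ 5/7 =120.71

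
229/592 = 229/592 =0.39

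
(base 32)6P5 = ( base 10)6949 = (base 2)1101100100101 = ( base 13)3217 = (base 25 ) b2o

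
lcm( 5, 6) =30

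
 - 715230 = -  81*8830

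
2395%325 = 120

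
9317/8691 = 1  +  626/8691 = 1.07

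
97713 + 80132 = 177845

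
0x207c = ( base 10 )8316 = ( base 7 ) 33150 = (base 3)102102000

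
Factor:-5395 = - 5^1*13^1*83^1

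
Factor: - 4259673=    - 3^2*11^1*17^1*2531^1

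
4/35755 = 4/35755  =  0.00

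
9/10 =9/10 = 0.90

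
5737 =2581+3156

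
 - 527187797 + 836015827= 308828030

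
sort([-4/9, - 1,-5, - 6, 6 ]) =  [ - 6, - 5, - 1, - 4/9, 6]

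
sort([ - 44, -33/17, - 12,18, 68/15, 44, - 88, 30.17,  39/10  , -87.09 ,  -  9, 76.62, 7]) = [ - 88 , - 87.09,  -  44, - 12,-9,  -  33/17,39/10, 68/15,7, 18, 30.17,44,  76.62] 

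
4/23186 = 2/11593 =0.00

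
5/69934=5/69934 = 0.00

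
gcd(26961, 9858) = 3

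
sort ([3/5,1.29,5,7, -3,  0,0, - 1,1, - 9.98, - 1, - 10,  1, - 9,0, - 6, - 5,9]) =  [-10 ,-9.98, - 9,-6, - 5, -3, - 1, - 1,0, 0, 0,3/5, 1,  1,1.29,5, 7,9]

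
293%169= 124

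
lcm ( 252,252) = 252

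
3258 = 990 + 2268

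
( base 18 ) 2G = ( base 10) 52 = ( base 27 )1p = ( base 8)64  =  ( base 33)1j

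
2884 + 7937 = 10821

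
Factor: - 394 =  - 2^1*197^1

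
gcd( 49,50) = 1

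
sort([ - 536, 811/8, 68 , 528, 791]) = [ - 536, 68,811/8,  528, 791 ] 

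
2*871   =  1742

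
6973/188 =37+17/188 = 37.09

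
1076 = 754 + 322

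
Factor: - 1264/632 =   -  2  =  - 2^1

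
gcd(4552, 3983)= 569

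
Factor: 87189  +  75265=162454=2^1 * 43^1*1889^1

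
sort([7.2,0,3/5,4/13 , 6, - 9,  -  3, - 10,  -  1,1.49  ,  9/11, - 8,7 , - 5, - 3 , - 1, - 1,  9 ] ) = [ - 10  , - 9,  -  8, - 5,- 3,  -  3 , - 1, - 1 , - 1,0,4/13,3/5, 9/11,1.49, 6 , 7, 7.2,9 ] 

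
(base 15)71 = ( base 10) 106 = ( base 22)4I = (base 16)6A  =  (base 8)152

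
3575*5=17875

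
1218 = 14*87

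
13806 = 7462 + 6344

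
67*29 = 1943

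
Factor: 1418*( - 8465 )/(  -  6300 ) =2^ ( - 1 )*3^(- 2 )*5^( - 1)*7^( - 1 )*709^1*1693^1 = 1200337/630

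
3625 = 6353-2728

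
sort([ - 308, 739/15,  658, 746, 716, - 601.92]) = [-601.92, - 308, 739/15,658, 716,746]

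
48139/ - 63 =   -  765 + 8/9 = - 764.11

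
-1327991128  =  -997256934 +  - 330734194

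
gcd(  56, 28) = 28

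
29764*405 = 12054420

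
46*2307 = 106122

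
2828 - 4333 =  - 1505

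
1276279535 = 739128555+537150980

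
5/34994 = 5/34994 = 0.00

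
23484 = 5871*4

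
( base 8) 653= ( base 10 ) 427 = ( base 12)2B7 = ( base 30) E7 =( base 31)do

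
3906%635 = 96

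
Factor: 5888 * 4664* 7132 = 2^13 *11^1*23^1* 53^1*1783^1  =  195856359424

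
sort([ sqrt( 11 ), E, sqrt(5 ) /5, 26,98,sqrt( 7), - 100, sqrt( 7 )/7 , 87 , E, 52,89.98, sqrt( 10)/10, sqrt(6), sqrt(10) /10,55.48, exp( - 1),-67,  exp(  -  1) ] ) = [ - 100 , -67,sqrt( 10)/10,sqrt ( 10) /10,exp( - 1),exp ( - 1 ),sqrt ( 7 )/7 , sqrt(5) /5,sqrt( 6 ), sqrt( 7), E, E, sqrt( 11), 26,  52, 55.48, 87, 89.98,98] 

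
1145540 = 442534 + 703006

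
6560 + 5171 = 11731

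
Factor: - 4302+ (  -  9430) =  - 13732 =-2^2*3433^1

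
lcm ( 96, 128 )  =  384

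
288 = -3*(-96 )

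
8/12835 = 8/12835 = 0.00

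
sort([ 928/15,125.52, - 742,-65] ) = [ - 742, - 65,928/15,125.52]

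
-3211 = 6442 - 9653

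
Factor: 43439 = 11^2*359^1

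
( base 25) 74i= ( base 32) 4cd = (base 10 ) 4493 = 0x118D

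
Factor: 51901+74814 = 5^1*25343^1 = 126715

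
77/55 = 7/5 = 1.40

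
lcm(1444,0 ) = 0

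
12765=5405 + 7360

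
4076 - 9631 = -5555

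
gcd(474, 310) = 2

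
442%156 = 130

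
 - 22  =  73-95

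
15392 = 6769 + 8623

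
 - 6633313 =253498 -6886811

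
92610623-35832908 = 56777715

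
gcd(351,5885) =1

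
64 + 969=1033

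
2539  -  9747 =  - 7208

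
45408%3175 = 958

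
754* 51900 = 39132600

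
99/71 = 1+28/71=1.39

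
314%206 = 108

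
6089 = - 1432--7521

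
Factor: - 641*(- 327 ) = 209607 = 3^1* 109^1*641^1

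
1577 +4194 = 5771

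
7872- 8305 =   -  433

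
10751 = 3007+7744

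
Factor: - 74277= - 3^4*7^1*131^1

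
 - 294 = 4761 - 5055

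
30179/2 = 15089 + 1/2 = 15089.50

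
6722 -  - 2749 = 9471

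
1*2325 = 2325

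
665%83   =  1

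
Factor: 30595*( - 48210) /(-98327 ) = 2^1*3^1 * 5^2*29^1*211^1*1607^1*98327^(  -  1)   =  1474984950/98327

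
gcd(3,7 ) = 1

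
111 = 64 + 47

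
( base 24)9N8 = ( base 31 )5u9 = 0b1011001110000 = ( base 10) 5744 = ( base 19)fh6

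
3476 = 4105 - 629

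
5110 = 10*511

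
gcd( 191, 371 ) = 1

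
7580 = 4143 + 3437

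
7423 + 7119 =14542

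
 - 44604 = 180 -44784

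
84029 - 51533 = 32496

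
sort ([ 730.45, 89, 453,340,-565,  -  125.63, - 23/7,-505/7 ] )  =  [- 565, - 125.63 ,-505/7,-23/7, 89, 340,453,730.45 ]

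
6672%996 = 696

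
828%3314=828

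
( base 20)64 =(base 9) 147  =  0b1111100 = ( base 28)4c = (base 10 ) 124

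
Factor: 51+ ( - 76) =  - 5^2 =-25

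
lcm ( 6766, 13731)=466854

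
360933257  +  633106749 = 994040006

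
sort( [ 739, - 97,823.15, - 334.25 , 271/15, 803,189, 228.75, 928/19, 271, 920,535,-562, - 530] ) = [ - 562, - 530, - 334.25, - 97,271/15,928/19,189,228.75, 271,535 , 739, 803 , 823.15,920 ]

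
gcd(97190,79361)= 1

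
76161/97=785+16/97= 785.16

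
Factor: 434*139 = 60326  =  2^1*7^1*31^1*139^1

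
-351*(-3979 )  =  1396629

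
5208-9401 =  - 4193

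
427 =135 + 292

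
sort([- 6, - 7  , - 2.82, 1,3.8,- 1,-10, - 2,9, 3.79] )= [ - 10, - 7, - 6, - 2.82, - 2, - 1,1, 3.79, 3.8, 9] 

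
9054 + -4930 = 4124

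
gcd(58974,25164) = 6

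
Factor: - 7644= - 2^2*3^1 * 7^2*13^1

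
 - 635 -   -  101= - 534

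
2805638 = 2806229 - 591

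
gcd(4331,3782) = 61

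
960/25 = 38 + 2/5  =  38.40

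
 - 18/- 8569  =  18/8569  =  0.00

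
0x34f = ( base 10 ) 847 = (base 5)11342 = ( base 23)1DJ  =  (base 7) 2320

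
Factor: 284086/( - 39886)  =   - 349/49  =  - 7^( - 2 )*349^1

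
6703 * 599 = 4015097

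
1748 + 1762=3510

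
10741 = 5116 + 5625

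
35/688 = 35/688  =  0.05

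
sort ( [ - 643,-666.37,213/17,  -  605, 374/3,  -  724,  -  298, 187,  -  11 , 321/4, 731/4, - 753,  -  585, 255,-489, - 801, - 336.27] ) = [ - 801,- 753 , - 724, - 666.37,  -  643,-605, - 585, - 489  ,- 336.27, - 298, - 11, 213/17,321/4,374/3,731/4,187,255]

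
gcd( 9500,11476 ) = 76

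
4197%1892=413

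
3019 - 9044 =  - 6025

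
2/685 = 2/685 = 0.00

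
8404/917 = 9 + 151/917 = 9.16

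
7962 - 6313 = 1649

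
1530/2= 765= 765.00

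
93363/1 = 93363 = 93363.00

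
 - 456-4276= -4732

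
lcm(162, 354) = 9558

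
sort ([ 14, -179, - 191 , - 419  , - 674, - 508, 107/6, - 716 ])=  [ - 716, - 674, - 508,-419, - 191,-179,14, 107/6 ] 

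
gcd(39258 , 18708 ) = 6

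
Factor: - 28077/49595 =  - 3^1*5^( - 1 )* 7^1* 13^( - 1)*109^ ( - 1 )*191^1 = - 4011/7085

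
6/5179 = 6/5179 = 0.00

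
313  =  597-284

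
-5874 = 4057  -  9931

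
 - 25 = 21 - 46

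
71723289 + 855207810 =926931099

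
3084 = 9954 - 6870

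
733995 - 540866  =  193129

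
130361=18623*7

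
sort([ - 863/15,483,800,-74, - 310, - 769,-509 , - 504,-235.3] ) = [ - 769 , - 509, - 504, - 310, - 235.3, - 74,-863/15,483, 800]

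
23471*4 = 93884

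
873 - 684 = 189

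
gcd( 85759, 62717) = 1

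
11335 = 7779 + 3556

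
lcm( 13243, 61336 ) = 1165384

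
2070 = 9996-7926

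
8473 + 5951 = 14424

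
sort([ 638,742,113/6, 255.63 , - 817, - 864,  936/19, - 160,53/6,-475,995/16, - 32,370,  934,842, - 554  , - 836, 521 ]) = [ - 864 , - 836,-817, - 554, - 475 , - 160, - 32,  53/6,113/6,936/19 , 995/16,255.63, 370,521,638, 742 , 842,934]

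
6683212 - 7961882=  - 1278670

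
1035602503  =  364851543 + 670750960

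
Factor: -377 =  - 13^1*29^1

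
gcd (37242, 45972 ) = 18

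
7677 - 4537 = 3140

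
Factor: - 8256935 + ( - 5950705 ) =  - 14207640 = -2^3*3^1*5^1 * 197^1*601^1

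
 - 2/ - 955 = 2/955 = 0.00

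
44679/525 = 14893/175 = 85.10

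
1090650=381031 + 709619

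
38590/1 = 38590 = 38590.00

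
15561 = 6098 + 9463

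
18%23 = 18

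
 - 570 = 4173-4743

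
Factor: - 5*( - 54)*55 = 14850 = 2^1*3^3 * 5^2*11^1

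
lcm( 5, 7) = 35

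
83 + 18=101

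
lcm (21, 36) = 252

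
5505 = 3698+1807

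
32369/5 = 32369/5 = 6473.80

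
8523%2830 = 33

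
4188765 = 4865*861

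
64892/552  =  16223/138  =  117.56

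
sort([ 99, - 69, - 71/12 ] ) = [  -  69, - 71/12, 99 ] 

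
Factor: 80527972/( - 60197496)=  - 20131993/15049374 =- 2^( - 1) * 3^ ( - 1)*7^2 * 283^( - 1)*8863^ (-1 )*410857^1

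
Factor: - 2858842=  - 2^1*7^1*37^1*5519^1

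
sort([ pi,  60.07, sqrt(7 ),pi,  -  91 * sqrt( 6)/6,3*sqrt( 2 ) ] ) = [ - 91 *sqrt( 6 )/6,sqrt( 7), pi,pi,3*sqrt(2),60.07]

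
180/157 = 1 + 23/157 = 1.15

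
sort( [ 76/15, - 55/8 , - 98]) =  [ - 98, - 55/8,  76/15 ]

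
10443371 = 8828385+1614986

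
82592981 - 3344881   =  79248100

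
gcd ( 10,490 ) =10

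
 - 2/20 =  - 1+9/10 = - 0.10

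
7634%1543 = 1462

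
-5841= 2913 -8754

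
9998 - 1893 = 8105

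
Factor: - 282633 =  - 3^1*13^1*7247^1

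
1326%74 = 68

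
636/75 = 8 + 12/25 = 8.48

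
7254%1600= 854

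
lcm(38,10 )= 190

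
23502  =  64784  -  41282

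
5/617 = 5/617 = 0.01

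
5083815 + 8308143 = 13391958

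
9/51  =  3/17 = 0.18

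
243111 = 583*417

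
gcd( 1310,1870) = 10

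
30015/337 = 89 + 22/337 = 89.07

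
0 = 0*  (-47219) 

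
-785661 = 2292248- 3077909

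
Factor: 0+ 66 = 2^1 * 3^1*11^1= 66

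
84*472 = 39648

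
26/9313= 26/9313 = 0.00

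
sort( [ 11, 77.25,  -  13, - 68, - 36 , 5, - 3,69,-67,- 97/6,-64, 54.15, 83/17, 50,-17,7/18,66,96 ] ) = [ - 68, - 67,-64 , - 36,-17,-97/6,  -  13, - 3, 7/18, 83/17,  5,11,50, 54.15  ,  66, 69,77.25,96 ]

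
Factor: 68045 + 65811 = 133856= 2^5*47^1*89^1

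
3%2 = 1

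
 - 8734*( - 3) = 26202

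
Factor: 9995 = 5^1 * 1999^1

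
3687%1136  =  279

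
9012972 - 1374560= 7638412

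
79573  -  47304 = 32269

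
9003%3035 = 2933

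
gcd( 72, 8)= 8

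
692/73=9 + 35/73 = 9.48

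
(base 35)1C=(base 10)47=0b101111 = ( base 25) 1M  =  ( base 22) 23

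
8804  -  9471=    - 667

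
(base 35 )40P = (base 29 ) 5oo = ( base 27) 6KB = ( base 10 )4925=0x133D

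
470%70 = 50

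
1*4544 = 4544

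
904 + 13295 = 14199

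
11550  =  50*231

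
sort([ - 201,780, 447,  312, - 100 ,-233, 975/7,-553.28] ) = [ - 553.28, - 233,-201,-100,975/7,312, 447, 780 ] 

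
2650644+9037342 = 11687986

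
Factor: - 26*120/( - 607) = 3120/607 = 2^4*3^1*5^1 * 13^1*607^(  -  1 ) 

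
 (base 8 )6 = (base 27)6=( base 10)6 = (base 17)6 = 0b110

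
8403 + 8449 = 16852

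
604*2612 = 1577648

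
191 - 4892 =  - 4701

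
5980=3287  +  2693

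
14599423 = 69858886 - 55259463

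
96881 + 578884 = 675765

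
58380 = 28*2085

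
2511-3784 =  - 1273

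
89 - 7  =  82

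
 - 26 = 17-43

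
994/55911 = 994/55911 =0.02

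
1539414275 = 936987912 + 602426363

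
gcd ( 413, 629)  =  1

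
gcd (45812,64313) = 881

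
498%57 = 42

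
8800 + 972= 9772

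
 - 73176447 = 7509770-80686217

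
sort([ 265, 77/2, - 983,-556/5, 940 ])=[- 983, - 556/5, 77/2,  265, 940]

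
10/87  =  10/87 = 0.11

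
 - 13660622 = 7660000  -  21320622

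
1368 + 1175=2543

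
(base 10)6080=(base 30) 6mk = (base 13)29C9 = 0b1011111000000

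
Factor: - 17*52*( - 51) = 45084=2^2*3^1*13^1 * 17^2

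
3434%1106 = 116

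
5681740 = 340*16711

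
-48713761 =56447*(-863) 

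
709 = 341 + 368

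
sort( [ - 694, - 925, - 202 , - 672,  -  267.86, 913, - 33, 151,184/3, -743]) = [-925, - 743 ,-694, - 672 ,  -  267.86, - 202,-33, 184/3, 151, 913 ]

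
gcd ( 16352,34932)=4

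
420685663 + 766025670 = 1186711333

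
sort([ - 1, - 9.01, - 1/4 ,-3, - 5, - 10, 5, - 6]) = [ - 10, - 9.01, - 6, - 5, - 3, - 1, - 1/4,5]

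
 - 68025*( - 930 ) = 63263250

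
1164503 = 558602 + 605901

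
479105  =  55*8711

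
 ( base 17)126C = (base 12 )32B1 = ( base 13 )2722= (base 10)5605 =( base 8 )12745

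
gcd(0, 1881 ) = 1881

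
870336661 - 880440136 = - 10103475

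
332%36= 8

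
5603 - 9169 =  - 3566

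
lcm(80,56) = 560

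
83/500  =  83/500=0.17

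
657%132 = 129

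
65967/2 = 32983  +  1/2 = 32983.50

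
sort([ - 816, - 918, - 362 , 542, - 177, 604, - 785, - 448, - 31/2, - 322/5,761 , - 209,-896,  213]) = [-918, - 896, - 816, - 785, - 448, - 362, - 209 , - 177, - 322/5, - 31/2, 213,542, 604, 761] 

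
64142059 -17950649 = 46191410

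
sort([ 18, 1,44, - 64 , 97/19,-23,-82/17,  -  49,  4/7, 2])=[ - 64 ,-49, - 23, - 82/17,4/7,1,  2 , 97/19,18,44] 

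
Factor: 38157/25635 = 5^ ( - 1)*7^1*23^1* 79^1 * 1709^( - 1 ) = 12719/8545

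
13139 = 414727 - 401588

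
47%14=5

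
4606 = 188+4418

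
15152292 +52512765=67665057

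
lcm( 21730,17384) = 86920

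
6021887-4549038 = 1472849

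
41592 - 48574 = -6982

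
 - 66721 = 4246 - 70967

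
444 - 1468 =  - 1024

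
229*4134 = 946686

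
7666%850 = 16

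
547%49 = 8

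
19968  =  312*64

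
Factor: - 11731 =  - 11731^1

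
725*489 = 354525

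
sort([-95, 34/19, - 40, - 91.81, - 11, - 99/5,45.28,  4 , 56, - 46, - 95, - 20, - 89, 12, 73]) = [ - 95, - 95, - 91.81, - 89, - 46,- 40, - 20, - 99/5, - 11, 34/19 , 4, 12,45.28, 56,73] 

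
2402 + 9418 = 11820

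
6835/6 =1139+ 1/6   =  1139.17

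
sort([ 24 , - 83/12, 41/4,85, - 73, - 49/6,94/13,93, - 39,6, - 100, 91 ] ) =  [ - 100, - 73,  -  39, - 49/6, - 83/12,6, 94/13, 41/4 , 24,85, 91, 93]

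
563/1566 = 563/1566=0.36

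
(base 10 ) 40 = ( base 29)1b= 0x28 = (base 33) 17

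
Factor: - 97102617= - 3^1*32367539^1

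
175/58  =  3 + 1/58 = 3.02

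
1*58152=58152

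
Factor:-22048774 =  - 2^1*11^1 * 73^1 * 13729^1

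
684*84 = 57456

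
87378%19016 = 11314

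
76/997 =76/997 = 0.08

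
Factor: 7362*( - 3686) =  - 2^2 * 3^2*  19^1*97^1 * 409^1 = - 27136332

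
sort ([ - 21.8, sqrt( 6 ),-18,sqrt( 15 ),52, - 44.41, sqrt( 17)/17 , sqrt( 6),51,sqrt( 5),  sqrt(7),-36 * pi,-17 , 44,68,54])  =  [ - 36*pi,-44.41, - 21.8, - 18, - 17,sqrt( 17) /17 , sqrt (5 ),sqrt( 6)  ,  sqrt( 6),sqrt( 7),sqrt ( 15 ),44, 51, 52,54,  68 ]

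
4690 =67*70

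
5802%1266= 738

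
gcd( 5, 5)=5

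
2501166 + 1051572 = 3552738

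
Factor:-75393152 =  - 2^7*167^1*3527^1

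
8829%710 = 309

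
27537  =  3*9179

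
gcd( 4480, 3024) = 112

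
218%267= 218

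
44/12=11/3 = 3.67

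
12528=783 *16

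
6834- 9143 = -2309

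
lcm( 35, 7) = 35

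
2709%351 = 252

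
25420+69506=94926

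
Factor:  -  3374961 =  - 3^1*1124987^1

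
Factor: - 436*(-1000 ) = 436000 = 2^5*5^3*109^1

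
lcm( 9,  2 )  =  18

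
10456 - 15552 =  - 5096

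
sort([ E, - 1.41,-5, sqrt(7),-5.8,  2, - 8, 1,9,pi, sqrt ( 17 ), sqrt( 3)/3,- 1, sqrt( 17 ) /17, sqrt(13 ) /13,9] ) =[ - 8, - 5.8 , - 5, - 1.41, - 1,sqrt( 17)/17, sqrt(13)/13, sqrt(3 )/3, 1, 2, sqrt( 7 ), E, pi, sqrt(17 ), 9, 9 ]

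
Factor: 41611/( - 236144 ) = -2^( - 4 )*14759^(  -  1)*41611^1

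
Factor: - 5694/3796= -2^( - 1)*3^1 = - 3/2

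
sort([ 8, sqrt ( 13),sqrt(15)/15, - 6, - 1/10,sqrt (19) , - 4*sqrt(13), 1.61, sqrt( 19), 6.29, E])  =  [ -4 * sqrt(13), - 6, - 1/10,sqrt(15)/15, 1.61,E,sqrt(13),sqrt(19 ),sqrt( 19),6.29,8]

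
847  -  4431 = -3584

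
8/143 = 8/143 = 0.06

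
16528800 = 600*27548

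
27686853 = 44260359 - 16573506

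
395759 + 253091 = 648850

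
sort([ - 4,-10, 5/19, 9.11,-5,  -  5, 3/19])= [ - 10, - 5,-5,-4,  3/19, 5/19,9.11]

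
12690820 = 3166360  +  9524460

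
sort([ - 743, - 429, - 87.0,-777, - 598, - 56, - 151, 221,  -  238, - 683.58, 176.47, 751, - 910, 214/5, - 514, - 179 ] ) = [ -910, - 777, - 743, - 683.58,-598 , - 514, - 429, - 238, - 179 , - 151, - 87.0,-56,214/5,176.47, 221, 751 ]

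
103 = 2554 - 2451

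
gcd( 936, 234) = 234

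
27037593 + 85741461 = 112779054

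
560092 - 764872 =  - 204780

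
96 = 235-139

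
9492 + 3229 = 12721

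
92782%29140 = 5362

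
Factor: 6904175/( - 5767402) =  - 2^ (- 1 )*5^2*29^1*89^1*107^1* 1049^ (-1)*2749^( - 1) 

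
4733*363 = 1718079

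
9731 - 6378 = 3353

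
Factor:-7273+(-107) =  - 7380 = - 2^2 * 3^2*5^1*41^1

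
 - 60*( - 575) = 34500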